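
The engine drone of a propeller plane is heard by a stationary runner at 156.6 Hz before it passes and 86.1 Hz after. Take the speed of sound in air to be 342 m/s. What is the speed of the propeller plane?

f₁/f₂ = (v + v_s)/(v − v_s), so v_s = v · (f₁ − f₂)/(f₁ + f₂).
v_s = 342 × (156.6 − 86.1)/(156.6 + 86.1) = 342 × 70.5/242.7 ≈ 99 m/s.

99 m/s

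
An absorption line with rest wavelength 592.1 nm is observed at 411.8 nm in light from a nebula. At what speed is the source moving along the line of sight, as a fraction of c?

0.348c

λ'/λ₀ = 0.6955 < 1 (blueshift), so the source is approaching.
λ'/λ₀ = √((1 − β)/(1 + β)) for an approaching source ⇒ β = (1 − r²)/(1 + r²) with r = λ'/λ₀.
β = (1 − 0.4837)/(1 + 0.4837) ≈ 0.348.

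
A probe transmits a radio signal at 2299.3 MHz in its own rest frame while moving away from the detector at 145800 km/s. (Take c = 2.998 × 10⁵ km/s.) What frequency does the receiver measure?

1351.7 MHz

β = v/c = 145800/299800 = 0.4863.
Relativistic Doppler for frequency: f' = f₀ · √((1 − β)/(1 + β)).
f' = 2299.3 × √(0.5137/1.4863) = 2299.3 × 0.58788 ≈ 1351.7 MHz.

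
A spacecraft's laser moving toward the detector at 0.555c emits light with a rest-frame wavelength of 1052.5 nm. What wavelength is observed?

Relativistic Doppler for wavelength: λ' = λ₀ · √((1 − β)/(1 + β)).
λ' = 1052.5 × √(0.4450/1.5550) = 1052.5 × 0.53495 ≈ 563.0 nm.

563.0 nm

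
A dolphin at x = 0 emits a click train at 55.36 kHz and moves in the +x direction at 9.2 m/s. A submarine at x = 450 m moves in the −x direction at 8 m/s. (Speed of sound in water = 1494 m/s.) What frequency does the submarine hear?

The observer lies on the +x side, so the source is heading toward the observer and the observer is heading toward the source.
With source approaching and observer approaching, f' = f · (v + v_o)/(v − v_s).
f' = 55.36 × (1494 + 8)/(1494 − 9.2) = 55.36 × 1502/1484.8 ≈ 56.0 kHz.

56.0 kHz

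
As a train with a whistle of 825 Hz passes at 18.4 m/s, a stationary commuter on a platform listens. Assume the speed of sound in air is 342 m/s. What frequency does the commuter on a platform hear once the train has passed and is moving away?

Receding: f₂ = f · v/(v + v_s) = 825 × 342/360.4 ≈ 783 Hz.

783 Hz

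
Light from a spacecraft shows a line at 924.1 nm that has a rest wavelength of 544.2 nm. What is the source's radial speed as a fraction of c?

λ'/λ₀ = 1.6981 > 1 (redshift), so the source is receding.
λ'/λ₀ = √((1 + β)/(1 − β)) for a receding source ⇒ β = (r² − 1)/(r² + 1) with r = λ'/λ₀.
β = (2.8835 − 1)/(2.8835 + 1) ≈ 0.485.

0.485c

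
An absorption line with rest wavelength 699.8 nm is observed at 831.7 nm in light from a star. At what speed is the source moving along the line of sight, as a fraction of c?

λ'/λ₀ = 1.1885 > 1 (redshift), so the source is receding.
λ'/λ₀ = √((1 + β)/(1 − β)) for a receding source ⇒ β = (r² − 1)/(r² + 1) with r = λ'/λ₀.
β = (1.4125 − 1)/(1.4125 + 1) ≈ 0.171.

0.171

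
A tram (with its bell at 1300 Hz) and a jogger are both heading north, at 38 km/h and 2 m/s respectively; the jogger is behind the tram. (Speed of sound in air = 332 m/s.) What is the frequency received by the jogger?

38 km/h = 10.56 m/s.
The jogger is behind, so the tram is moving away from it while the jogger is moving toward the tram.
Both move, so f' = f · (v + v_o)/(v + v_s).
f' = 1300 × (332 + 2)/(332 + 10.56) = 1300 × 334/342.56 ≈ 1268 Hz.

1268 Hz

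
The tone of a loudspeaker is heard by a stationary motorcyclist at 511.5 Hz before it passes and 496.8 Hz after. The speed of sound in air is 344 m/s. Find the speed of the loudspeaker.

f₁/f₂ = (v + v_s)/(v − v_s), so v_s = v · (f₁ − f₂)/(f₁ + f₂).
v_s = 344 × (511.5 − 496.8)/(511.5 + 496.8) = 344 × 14.7/1008.3 ≈ 5.0 m/s.

5.0 m/s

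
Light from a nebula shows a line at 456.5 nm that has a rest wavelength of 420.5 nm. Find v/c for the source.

0.082c

λ'/λ₀ = 1.0856 > 1 (redshift), so the source is receding.
λ'/λ₀ = √((1 + β)/(1 − β)) for a receding source ⇒ β = (r² − 1)/(r² + 1) with r = λ'/λ₀.
β = (1.1786 − 1)/(1.1786 + 1) ≈ 0.082.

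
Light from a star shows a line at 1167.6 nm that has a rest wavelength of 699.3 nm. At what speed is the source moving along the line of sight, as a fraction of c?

λ'/λ₀ = 1.6697 > 1 (redshift), so the source is receding.
λ'/λ₀ = √((1 + β)/(1 − β)) for a receding source ⇒ β = (r² − 1)/(r² + 1) with r = λ'/λ₀.
β = (2.7878 − 1)/(2.7878 + 1) ≈ 0.472.

0.472c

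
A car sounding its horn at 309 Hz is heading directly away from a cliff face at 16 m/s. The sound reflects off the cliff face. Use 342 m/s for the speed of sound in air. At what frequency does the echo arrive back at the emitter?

The cliff face receives the sound from a moving source: f₁ = f₀ · v/(v + v_e) = 309 × 342/358 ≈ 295 Hz.
On the return leg the car is a moving observer: f₂ = f₁ · (v − v_e)/v = 295 × 326/342 ≈ 281 Hz.
Equivalently f₂ = f₀ · (v − v_e)/(v + v_e).

281 Hz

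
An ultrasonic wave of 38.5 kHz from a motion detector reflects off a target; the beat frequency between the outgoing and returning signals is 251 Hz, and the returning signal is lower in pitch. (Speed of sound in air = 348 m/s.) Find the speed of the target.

Double Doppler shift off a moving reflector: f₂ = f₀ · (v + u)/(v − u) (u > 0 toward emitter).
Returning signal is lower, so f₂ = f₀ − Δf = 38500 − 251 = 38249 Hz.
Rearranging, u = v · (f₂ − f₀)/(f₂ + f₀) = 348 × -251/76749 ≈ -1.14 m/s.
So the target is moving at 1.14 m/s away from the emitter.

1.14 m/s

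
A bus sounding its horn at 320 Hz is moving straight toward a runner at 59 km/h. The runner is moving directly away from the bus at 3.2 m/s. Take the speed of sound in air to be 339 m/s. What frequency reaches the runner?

333 Hz

59 km/h = 16.39 m/s.
With source approaching and observer receding, f' = f · (v − v_o)/(v − v_s).
f' = 320 × (339 − 3.2)/(339 − 16.39) = 320 × 335.8/322.61 ≈ 333 Hz.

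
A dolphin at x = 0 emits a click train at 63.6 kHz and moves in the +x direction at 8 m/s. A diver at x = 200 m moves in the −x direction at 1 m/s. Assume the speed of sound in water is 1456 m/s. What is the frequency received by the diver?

The observer lies on the +x side, so the source is heading toward the observer and the observer is heading toward the source.
General Doppler shift: f' = f · (v + v_o)/(v − v_s).
f' = 63.6 × (1456 + 1)/(1456 − 8) = 63.6 × 1457/1448 ≈ 64.0 kHz.

64.0 kHz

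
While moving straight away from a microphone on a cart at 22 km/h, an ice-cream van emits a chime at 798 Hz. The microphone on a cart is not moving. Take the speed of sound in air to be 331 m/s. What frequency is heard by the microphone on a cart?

784 Hz

22 km/h = 6.111 m/s.
Only the source moves, away from the listener, so f' = f · v/(v + v_s).
f' = 798 × 331/(331 + 6.111) = 798 × 331/337.1 ≈ 784 Hz.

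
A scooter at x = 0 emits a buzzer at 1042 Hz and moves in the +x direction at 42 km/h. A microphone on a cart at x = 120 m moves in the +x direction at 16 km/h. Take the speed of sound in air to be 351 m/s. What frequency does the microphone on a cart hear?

42 km/h = 11.67 m/s; 16 km/h = 4.444 m/s.
The observer lies on the +x side, so the source is heading toward the observer and the observer is heading away from the source.
Both move, so f' = f · (v − v_o)/(v − v_s).
f' = 1042 × (351 − 4.444)/(351 − 11.67) = 1042 × 346.56/339.33 ≈ 1064 Hz.

1064 Hz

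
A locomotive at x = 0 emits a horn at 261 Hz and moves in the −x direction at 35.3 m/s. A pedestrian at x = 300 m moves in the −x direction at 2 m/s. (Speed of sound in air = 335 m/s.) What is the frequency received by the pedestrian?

238 Hz

The observer lies on the +x side, so the source is heading away from the observer and the observer is heading toward the source.
Both move, so f' = f · (v + v_o)/(v + v_s).
f' = 261 × (335 + 2)/(335 + 35.3) = 261 × 337/370.3 ≈ 238 Hz.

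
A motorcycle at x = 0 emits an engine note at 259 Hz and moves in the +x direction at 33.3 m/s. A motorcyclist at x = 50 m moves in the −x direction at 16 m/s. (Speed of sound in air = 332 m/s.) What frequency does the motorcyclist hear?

The observer lies on the +x side, so the source is heading toward the observer and the observer is heading toward the source.
With source approaching and observer approaching, f' = f · (v + v_o)/(v − v_s).
f' = 259 × (332 + 16)/(332 − 33.3) = 259 × 348/298.7 ≈ 302 Hz.

302 Hz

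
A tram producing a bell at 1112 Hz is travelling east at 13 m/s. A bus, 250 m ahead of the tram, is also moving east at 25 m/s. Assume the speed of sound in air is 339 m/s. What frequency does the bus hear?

The bus is ahead, so the tram is moving toward it while the bus is moving away from the tram.
With source approaching and observer receding, f' = f · (v − v_o)/(v − v_s).
f' = 1112 × (339 − 25)/(339 − 13) = 1112 × 314/326 ≈ 1071 Hz.

1071 Hz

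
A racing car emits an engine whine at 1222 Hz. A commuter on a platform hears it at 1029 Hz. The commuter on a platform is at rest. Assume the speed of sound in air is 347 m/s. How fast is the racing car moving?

65 m/s

f' < f, so the racing car is receding.
f' = f · v/(v + v_s) ⇒ v_s = v · |1 − f/f'|.
v_s = 347 × |1 − 1222/1029| = 347 × 0.1876 ≈ 65 m/s.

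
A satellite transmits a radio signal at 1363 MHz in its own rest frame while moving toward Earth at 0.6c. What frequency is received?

2726.0 MHz

Relativistic Doppler for frequency: f' = f₀ · √((1 + β)/(1 − β)).
f' = 1363 × √(1.6000/0.4000) = 1363 × 2.00000 ≈ 2726.0 MHz.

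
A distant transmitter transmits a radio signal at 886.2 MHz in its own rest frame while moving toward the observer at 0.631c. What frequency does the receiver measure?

Relativistic Doppler for frequency: f' = f₀ · √((1 + β)/(1 − β)).
f' = 886.2 × √(1.6310/0.3690) = 886.2 × 2.10239 ≈ 1863.1 MHz.

1863.1 MHz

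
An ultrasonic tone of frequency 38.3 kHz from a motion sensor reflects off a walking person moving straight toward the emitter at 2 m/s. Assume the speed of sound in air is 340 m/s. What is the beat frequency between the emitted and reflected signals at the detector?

453 Hz

The walking person first receives the wave as a moving observer: f₁ = f₀ · (v + u)/v = 38.3 × (340 + 2)/340 ≈ 38.525 kHz.
The reflection then acts as a moving source: f₂ = f₁ · v/(v − u) ≈ 38.753 kHz.
Equivalently f₂ = f₀ · (v + u)/(v − u).
Beat frequency (with f₀ = 38300 Hz): |f₂ − f₀| = 2u·f₀/(v − u) = 2 × 2 × 38300/338 ≈ 453 Hz.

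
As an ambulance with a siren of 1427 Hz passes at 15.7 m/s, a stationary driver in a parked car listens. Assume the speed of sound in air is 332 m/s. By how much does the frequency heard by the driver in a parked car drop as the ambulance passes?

135 Hz

Approaching: f₁ = f · v/(v − v_s) = 1427 × 332/316.3 ≈ 1498 Hz.
Receding: f₂ = f · v/(v + v_s) = 1427 × 332/347.7 ≈ 1363 Hz.
Drop: f₁ − f₂ = 2f·v·v_s/(v² − v_s²) = 2 × 1427 × 332 × 15.7/(332² − 15.7²) ≈ 135 Hz.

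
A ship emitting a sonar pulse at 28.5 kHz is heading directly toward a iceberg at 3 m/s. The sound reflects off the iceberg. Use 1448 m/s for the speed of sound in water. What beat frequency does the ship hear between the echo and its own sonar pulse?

The iceberg receives the sound from a moving source: f₁ = f₀ · v/(v − v_e) = 28.5 × 1448/1445 ≈ 28.5592 kHz.
On the return leg the ship is a moving observer: f₂ = f₁ · (v + v_e)/v = 28.5592 × 1451/1448 ≈ 28.6183 kHz.
Beat against the emitted tone (with f₀ = 28500 Hz): |f₂ − f₀| = 2v_e·f₀/(v − v_e) = 2 × 3 × 28500/1445 ≈ 118 Hz.

118 Hz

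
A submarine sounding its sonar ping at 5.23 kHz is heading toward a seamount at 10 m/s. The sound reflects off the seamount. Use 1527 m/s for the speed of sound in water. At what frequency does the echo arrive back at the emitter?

The seamount receives the sound from a moving source: f₁ = f₀ · v/(v − v_e) = 5.23 × 1527/1517 ≈ 5.26 kHz.
On the return leg the submarine is a moving observer: f₂ = f₁ · (v + v_e)/v = 5.26 × 1537/1527 ≈ 5.30 kHz.
Equivalently f₂ = f₀ · (v + v_e)/(v − v_e).

5.30 kHz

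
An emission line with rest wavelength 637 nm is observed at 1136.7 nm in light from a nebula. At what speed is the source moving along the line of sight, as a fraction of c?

0.522c

λ'/λ₀ = 1.7845 > 1 (redshift), so the source is receding.
λ'/λ₀ = √((1 + β)/(1 − β)) for a receding source ⇒ β = (r² − 1)/(r² + 1) with r = λ'/λ₀.
β = (3.1843 − 1)/(3.1843 + 1) ≈ 0.522.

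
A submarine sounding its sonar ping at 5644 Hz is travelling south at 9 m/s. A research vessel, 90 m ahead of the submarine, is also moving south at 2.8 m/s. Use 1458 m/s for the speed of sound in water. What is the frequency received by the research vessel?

5668 Hz

The research vessel is ahead, so the submarine is moving toward it while the research vessel is moving away from the submarine.
With source approaching and observer receding, f' = f · (v − v_o)/(v − v_s).
f' = 5644 × (1458 − 2.8)/(1458 − 9) = 5644 × 1455.2/1449 ≈ 5668 Hz.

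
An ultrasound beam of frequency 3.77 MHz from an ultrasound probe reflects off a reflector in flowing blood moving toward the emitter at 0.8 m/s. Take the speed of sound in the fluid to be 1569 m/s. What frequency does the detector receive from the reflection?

The reflector in flowing blood first receives the wave as a moving observer: f₁ = f₀ · (v + u)/v = 3.77 × (1569 + 0.8)/1569 ≈ 3.772 MHz.
On reflection it acts as a source moving toward the stationary detector: f₂ = f₁ · v/(v − u) = 3.772 × 1569/1568.2 ≈ 3.774 MHz.
Equivalently f₂ = f₀ · (v + u)/(v − u).

3.774 MHz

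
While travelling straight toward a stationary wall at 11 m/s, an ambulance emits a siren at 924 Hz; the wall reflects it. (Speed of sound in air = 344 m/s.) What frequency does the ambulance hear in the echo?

The wall receives the sound from a moving source: f₁ = f₀ · v/(v − v_e) = 924 × 344/333 ≈ 955 Hz.
On the return leg the ambulance is a moving observer: f₂ = f₁ · (v + v_e)/v = 955 × 355/344 ≈ 985 Hz.

985 Hz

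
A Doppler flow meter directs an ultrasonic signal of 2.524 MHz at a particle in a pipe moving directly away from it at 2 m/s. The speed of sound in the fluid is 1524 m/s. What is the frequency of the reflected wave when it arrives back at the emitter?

The particle in a pipe first receives the wave as a moving observer: f₁ = f₀ · (v − u)/v = 2.524 × (1524 − 2)/1524 ≈ 2.521 MHz.
The reflection then acts as a moving source: f₂ = f₁ · v/(v + u) ≈ 2.517 MHz.

2.517 MHz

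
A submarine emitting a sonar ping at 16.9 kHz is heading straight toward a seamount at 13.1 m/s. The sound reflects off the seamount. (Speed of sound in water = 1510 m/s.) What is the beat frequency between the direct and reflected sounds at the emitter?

The seamount receives the sound from a moving source: f₁ = f₀ · v/(v − v_e) = 16.9 × 1510/1496.9 ≈ 17.048 kHz.
On the return leg the submarine is a moving observer: f₂ = f₁ · (v + v_e)/v = 17.048 × 1523.1/1510 ≈ 17.196 kHz.
Beat against the emitted tone (with f₀ = 16900 Hz): |f₂ − f₀| = 2v_e·f₀/(v − v_e) = 2 × 13.1 × 16900/1496.9 ≈ 296 Hz.

296 Hz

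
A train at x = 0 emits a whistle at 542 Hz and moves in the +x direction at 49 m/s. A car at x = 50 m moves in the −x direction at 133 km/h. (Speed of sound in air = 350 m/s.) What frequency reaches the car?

697 Hz

133 km/h = 36.94 m/s.
The observer lies on the +x side, so the source is heading toward the observer and the observer is heading toward the source.
General Doppler shift: f' = f · (v + v_o)/(v − v_s).
f' = 542 × (350 + 36.94)/(350 − 49) = 542 × 386.94/301 ≈ 697 Hz.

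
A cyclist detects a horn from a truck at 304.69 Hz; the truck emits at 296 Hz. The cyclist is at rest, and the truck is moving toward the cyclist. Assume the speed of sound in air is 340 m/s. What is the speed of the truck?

9.7 m/s

f' = f · v/(v − v_s) ⇒ v_s = v · |1 − f/f'|.
v_s = 340 × |1 − 296/304.69| = 340 × 0.02852 ≈ 9.7 m/s.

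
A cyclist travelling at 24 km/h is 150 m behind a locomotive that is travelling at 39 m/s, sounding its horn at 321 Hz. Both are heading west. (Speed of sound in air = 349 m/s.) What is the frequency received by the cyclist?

24 km/h = 6.667 m/s.
The cyclist is behind, so the locomotive is moving away from it while the cyclist is moving toward the locomotive.
With source receding and observer approaching, f' = f · (v + v_o)/(v + v_s).
f' = 321 × (349 + 6.667)/(349 + 39) = 321 × 355.67/388 ≈ 294 Hz.

294 Hz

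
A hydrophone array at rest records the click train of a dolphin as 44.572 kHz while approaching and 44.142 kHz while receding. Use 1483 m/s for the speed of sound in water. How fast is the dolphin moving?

f₁/f₂ = (v + v_s)/(v − v_s), so v_s = v · (f₁ − f₂)/(f₁ + f₂).
v_s = 1483 × (44.572 − 44.142)/(44.572 + 44.142) = 1483 × 0.430/88.714 ≈ 7.2 m/s.

7.2 m/s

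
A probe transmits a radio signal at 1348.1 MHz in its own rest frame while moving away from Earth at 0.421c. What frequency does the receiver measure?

860.5 MHz

Relativistic Doppler for frequency: f' = f₀ · √((1 − β)/(1 + β)).
f' = 1348.1 × √(0.5790/1.4210) = 1348.1 × 0.63833 ≈ 860.5 MHz.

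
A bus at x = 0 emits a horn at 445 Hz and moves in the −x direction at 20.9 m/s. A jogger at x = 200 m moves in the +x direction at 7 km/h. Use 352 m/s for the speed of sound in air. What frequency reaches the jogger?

418 Hz

7 km/h = 1.944 m/s.
The observer lies on the +x side, so the source is heading away from the observer and the observer is heading away from the source.
General Doppler shift: f' = f · (v − v_o)/(v + v_s).
f' = 445 × (352 − 1.944)/(352 + 20.9) = 445 × 350.06/372.9 ≈ 418 Hz.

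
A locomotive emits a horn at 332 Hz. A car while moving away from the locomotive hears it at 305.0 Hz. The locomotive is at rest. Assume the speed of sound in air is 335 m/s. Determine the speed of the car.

f' = f · (v − v_o)/v ⇒ v_o = v · |f'/f − 1|.
v_o = 335 × |305.0/332 − 1| = 335 × 0.08133 ≈ 27 m/s.

27 m/s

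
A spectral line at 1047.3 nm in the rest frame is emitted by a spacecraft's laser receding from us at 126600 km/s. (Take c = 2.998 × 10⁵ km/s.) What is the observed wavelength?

β = v/c = 126600/299800 = 0.4223.
Relativistic Doppler for wavelength: λ' = λ₀ · √((1 + β)/(1 − β)).
λ' = 1047.3 × √(1.4223/0.5777) = 1047.3 × 1.56904 ≈ 1643.3 nm.

1643.3 nm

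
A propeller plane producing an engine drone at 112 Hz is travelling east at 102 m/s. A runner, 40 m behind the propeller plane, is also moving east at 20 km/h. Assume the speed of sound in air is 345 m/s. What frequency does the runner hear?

20 km/h = 5.556 m/s.
The runner is behind, so the propeller plane is moving away from it while the runner is moving toward the propeller plane.
With source receding and observer approaching, f' = f · (v + v_o)/(v + v_s).
f' = 112 × (345 + 5.556)/(345 + 102) = 112 × 350.56/447 ≈ 88 Hz.

88 Hz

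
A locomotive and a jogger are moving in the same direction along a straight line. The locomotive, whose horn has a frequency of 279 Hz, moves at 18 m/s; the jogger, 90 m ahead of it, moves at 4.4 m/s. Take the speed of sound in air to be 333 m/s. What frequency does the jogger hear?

291 Hz

The jogger is ahead, so the locomotive is moving toward it while the jogger is moving away from the locomotive.
Both move, so f' = f · (v − v_o)/(v − v_s).
f' = 279 × (333 − 4.4)/(333 − 18) = 279 × 328.6/315 ≈ 291 Hz.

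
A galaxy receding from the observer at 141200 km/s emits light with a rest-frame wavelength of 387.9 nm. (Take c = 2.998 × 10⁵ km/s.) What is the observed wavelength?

646.8 nm

β = v/c = 141200/299800 = 0.4710.
Relativistic Doppler for wavelength: λ' = λ₀ · √((1 + β)/(1 − β)).
λ' = 387.9 × √(1.4710/0.5290) = 387.9 × 1.66751 ≈ 646.8 nm.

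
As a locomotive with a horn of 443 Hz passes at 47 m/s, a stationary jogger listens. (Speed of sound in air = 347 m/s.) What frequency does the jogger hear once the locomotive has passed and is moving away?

Receding: f₂ = f · v/(v + v_s) = 443 × 347/394 ≈ 390 Hz.

390 Hz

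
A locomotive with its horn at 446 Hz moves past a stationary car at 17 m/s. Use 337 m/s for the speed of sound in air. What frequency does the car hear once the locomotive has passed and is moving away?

425 Hz

Receding: f₂ = f · v/(v + v_s) = 446 × 337/354 ≈ 425 Hz.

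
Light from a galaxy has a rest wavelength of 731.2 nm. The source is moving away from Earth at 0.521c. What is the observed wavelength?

1303.0 nm

Relativistic Doppler for wavelength: λ' = λ₀ · √((1 + β)/(1 − β)).
λ' = 731.2 × √(1.5210/0.4790) = 731.2 × 1.78196 ≈ 1303.0 nm.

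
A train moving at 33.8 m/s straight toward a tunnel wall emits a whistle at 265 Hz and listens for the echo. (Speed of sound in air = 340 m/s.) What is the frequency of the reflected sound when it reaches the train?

324 Hz

The tunnel wall receives the sound from a moving source: f₁ = f₀ · v/(v − v_e) = 265 × 340/306.2 ≈ 294 Hz.
On the return leg the train is a moving observer: f₂ = f₁ · (v + v_e)/v = 294 × 373.8/340 ≈ 324 Hz.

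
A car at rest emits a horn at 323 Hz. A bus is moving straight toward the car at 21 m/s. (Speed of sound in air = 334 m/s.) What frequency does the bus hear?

Only the observer moves, toward the source, so f' = f · (v + v_o)/v.
f' = 323 × (334 + 21)/334 = 323 × 355/334 ≈ 343 Hz.

343 Hz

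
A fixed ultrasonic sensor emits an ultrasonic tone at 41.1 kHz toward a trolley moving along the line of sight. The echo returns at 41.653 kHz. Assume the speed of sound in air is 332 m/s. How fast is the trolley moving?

Double Doppler shift off a moving reflector: f₂ = f₀ · (v + u)/(v − u) (u > 0 toward emitter).
Rearranging, u = v · (f₂ − f₀)/(f₂ + f₀) = 332 × 0.553/82.753 ≈ 2.22 m/s.
So the trolley is moving at 2.22 m/s toward the emitter.

2.22 m/s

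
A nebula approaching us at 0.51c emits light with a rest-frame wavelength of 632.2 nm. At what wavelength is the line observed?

360.1 nm

Relativistic Doppler for wavelength: λ' = λ₀ · √((1 − β)/(1 + β)).
λ' = 632.2 × √(0.4900/1.5100) = 632.2 × 0.56965 ≈ 360.1 nm.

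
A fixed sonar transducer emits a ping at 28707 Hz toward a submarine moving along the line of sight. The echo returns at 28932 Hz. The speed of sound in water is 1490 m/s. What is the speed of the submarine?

Double Doppler shift off a moving reflector: f₂ = f₀ · (v + u)/(v − u) (u > 0 toward emitter).
Rearranging, u = v · (f₂ − f₀)/(f₂ + f₀) = 1490 × 225/57639 ≈ 5.8 m/s.
So the submarine is moving at 5.8 m/s toward the emitter.

5.8 m/s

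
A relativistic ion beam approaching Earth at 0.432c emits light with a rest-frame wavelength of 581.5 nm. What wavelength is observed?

366.2 nm

Relativistic Doppler for wavelength: λ' = λ₀ · √((1 − β)/(1 + β)).
λ' = 581.5 × √(0.5680/1.4320) = 581.5 × 0.62980 ≈ 366.2 nm.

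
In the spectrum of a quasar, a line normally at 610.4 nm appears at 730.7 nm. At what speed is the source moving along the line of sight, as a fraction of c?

0.178

λ'/λ₀ = 1.1971 > 1 (redshift), so the source is receding.
λ'/λ₀ = √((1 + β)/(1 − β)) for a receding source ⇒ β = (r² − 1)/(r² + 1) with r = λ'/λ₀.
β = (1.4330 − 1)/(1.4330 + 1) ≈ 0.178.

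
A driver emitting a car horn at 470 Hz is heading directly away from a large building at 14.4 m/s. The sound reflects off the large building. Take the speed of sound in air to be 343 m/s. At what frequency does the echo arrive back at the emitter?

The large building receives the sound from a moving source: f₁ = f₀ · v/(v + v_e) = 470 × 343/357.4 ≈ 451 Hz.
On the return leg the driver is a moving observer: f₂ = f₁ · (v − v_e)/v = 451 × 328.6/343 ≈ 432 Hz.

432 Hz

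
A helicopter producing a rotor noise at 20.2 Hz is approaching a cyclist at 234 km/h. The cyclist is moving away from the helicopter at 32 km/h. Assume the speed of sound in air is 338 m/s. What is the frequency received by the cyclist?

234 km/h = 65 m/s; 32 km/h = 8.889 m/s.
General Doppler shift: f' = f · (v − v_o)/(v − v_s).
f' = 20.2 × (338 − 8.889)/(338 − 65) = 20.2 × 329.11/273 ≈ 24.4 Hz.

24.4 Hz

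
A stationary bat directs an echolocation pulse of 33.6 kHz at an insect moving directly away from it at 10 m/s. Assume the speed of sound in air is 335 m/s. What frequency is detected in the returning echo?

At the insect (a moving observer), f₁ = f₀ · (v − u)/v = 33.6 × 325/335 ≈ 32.6 kHz.
On reflection it acts as a source moving away from the stationary detector: f₂ = f₁ · v/(v + u) = 32.6 × 335/345 ≈ 31.7 kHz.
Equivalently f₂ = f₀ · (v − u)/(v + u).

31.7 kHz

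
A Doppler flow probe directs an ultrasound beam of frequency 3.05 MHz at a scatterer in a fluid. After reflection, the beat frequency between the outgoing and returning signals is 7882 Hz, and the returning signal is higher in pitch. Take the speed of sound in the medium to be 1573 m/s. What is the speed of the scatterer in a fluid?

2.03 m/s

Double Doppler shift off a moving reflector: f₂ = f₀ · (v + u)/(v − u) (u > 0 toward emitter).
Returning signal is higher, so f₂ = f₀ + Δf = 3050000 + 7882 = 3057882 Hz.
Rearranging, u = v · (f₂ − f₀)/(f₂ + f₀) = 1573 × 7882/6107882 ≈ 2.03 m/s.
So the scatterer in a fluid is moving at 2.03 m/s toward the emitter.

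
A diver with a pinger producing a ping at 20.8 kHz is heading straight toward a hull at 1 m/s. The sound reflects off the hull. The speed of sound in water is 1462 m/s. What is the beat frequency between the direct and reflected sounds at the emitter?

The hull receives the sound from a moving source: f₁ = f₀ · v/(v − v_e) = 20.8 × 1462/1461 ≈ 20.8142 kHz.
On the return leg the diver with a pinger is a moving observer: f₂ = f₁ · (v + v_e)/v = 20.8142 × 1463/1462 ≈ 20.8285 kHz.
Beat against the emitted tone (with f₀ = 20800 Hz): |f₂ − f₀| = 2v_e·f₀/(v − v_e) = 2 × 1 × 20800/1461 ≈ 28.5 Hz.

28.5 Hz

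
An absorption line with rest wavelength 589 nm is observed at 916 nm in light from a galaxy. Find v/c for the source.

λ'/λ₀ = 1.5552 > 1 (redshift), so the source is receding.
λ'/λ₀ = √((1 + β)/(1 − β)) for a receding source ⇒ β = (r² − 1)/(r² + 1) with r = λ'/λ₀.
β = (2.4186 − 1)/(2.4186 + 1) ≈ 0.415.

0.415c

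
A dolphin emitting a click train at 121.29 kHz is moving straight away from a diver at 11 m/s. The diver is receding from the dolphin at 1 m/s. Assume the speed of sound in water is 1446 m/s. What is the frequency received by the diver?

120.3 kHz

General Doppler shift: f' = f · (v − v_o)/(v + v_s).
f' = 121.29 × (1446 − 1)/(1446 + 11) = 121.29 × 1445/1457 ≈ 120.3 kHz.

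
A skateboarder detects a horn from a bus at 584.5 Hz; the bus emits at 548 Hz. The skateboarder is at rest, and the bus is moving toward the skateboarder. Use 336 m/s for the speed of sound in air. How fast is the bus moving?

f' = f · v/(v − v_s) ⇒ v_s = v · |1 − f/f'|.
v_s = 336 × |1 − 548/584.5| = 336 × 0.06245 ≈ 21.0 m/s.

21.0 m/s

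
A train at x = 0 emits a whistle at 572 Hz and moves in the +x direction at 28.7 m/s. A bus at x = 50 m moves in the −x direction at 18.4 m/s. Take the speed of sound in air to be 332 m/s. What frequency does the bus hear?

The observer lies on the +x side, so the source is heading toward the observer and the observer is heading toward the source.
Both move, so f' = f · (v + v_o)/(v − v_s).
f' = 572 × (332 + 18.4)/(332 − 28.7) = 572 × 350.4/303.3 ≈ 661 Hz.

661 Hz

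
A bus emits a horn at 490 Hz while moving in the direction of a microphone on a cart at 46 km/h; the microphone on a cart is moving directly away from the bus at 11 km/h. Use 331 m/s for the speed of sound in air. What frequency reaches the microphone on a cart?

46 km/h = 12.78 m/s; 11 km/h = 3.056 m/s.
General Doppler shift: f' = f · (v − v_o)/(v − v_s).
f' = 490 × (331 − 3.056)/(331 − 12.78) = 490 × 327.94/318.22 ≈ 505 Hz.

505 Hz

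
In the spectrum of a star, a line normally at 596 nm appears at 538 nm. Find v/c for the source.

λ'/λ₀ = 0.9027 < 1 (blueshift), so the source is approaching.
λ'/λ₀ = √((1 − β)/(1 + β)) for an approaching source ⇒ β = (1 − r²)/(1 + r²) with r = λ'/λ₀.
β = (1 − 0.8148)/(1 + 0.8148) ≈ 0.102.

0.102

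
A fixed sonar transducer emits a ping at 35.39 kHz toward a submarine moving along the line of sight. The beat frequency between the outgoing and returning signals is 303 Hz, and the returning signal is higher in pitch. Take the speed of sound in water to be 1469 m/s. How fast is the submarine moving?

6.3 m/s

Double Doppler shift off a moving reflector: f₂ = f₀ · (v + u)/(v − u) (u > 0 toward emitter).
Returning signal is higher, so f₂ = f₀ + Δf = 35390 + 303 = 35693 Hz.
Rearranging, u = v · (f₂ − f₀)/(f₂ + f₀) = 1469 × 303/71083 ≈ 6.3 m/s.
So the submarine is moving at 6.3 m/s toward the emitter.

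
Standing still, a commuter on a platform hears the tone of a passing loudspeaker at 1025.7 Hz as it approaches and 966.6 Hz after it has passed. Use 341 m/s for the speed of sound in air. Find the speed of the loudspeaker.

f₁/f₂ = (v + v_s)/(v − v_s), so v_s = v · (f₁ − f₂)/(f₁ + f₂).
v_s = 341 × (1025.7 − 966.6)/(1025.7 + 966.6) = 341 × 59.1/1992.3 ≈ 10.1 m/s.

10.1 m/s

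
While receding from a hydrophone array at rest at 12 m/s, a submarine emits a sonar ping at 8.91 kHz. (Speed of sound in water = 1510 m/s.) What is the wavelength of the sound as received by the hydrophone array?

Only the source moves, away from the listener, so f' = f · v/(v + v_s).
f' = 8.91 × 1510/(1510 + 12) ≈ 8.84 kHz.
λ' = v/f' = 1510/8839.75 ≈ 17.1 cm.

17.1 cm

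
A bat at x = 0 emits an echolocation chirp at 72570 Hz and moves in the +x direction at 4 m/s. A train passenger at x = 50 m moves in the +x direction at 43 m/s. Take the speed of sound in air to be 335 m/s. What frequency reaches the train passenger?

The observer lies on the +x side, so the source is heading toward the observer and the observer is heading away from the source.
Both move, so f' = f · (v − v_o)/(v − v_s).
f' = 72570 × (335 − 43)/(335 − 4) = 72570 × 292/331 ≈ 64019 Hz.

64019 Hz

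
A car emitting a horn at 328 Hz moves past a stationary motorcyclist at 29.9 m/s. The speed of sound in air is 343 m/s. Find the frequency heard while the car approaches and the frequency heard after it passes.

Approaching: f₁ = f · v/(v − v_s) = 328 × 343/313.1 ≈ 359 Hz.
Receding: f₂ = f · v/(v + v_s) = 328 × 343/372.9 ≈ 302 Hz.

359 Hz approaching; 302 Hz receding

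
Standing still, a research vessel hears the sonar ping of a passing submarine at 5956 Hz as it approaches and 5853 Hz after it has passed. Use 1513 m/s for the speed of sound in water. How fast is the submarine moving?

13.2 m/s

f₁/f₂ = (v + v_s)/(v − v_s), so v_s = v · (f₁ − f₂)/(f₁ + f₂).
v_s = 1513 × (5956 − 5853)/(5956 + 5853) = 1513 × 103/11809 ≈ 13.2 m/s.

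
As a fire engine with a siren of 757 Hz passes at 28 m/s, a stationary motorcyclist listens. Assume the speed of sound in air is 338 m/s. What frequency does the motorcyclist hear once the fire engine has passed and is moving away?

699 Hz

Receding: f₂ = f · v/(v + v_s) = 757 × 338/366 ≈ 699 Hz.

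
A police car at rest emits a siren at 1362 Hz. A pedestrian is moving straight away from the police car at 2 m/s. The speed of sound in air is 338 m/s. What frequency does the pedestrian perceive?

Moving observer, stationary source: f' = f · (v − v_o)/v.
f' = 1362 × (338 − 2)/338 = 1362 × 336/338 ≈ 1354 Hz.

1354 Hz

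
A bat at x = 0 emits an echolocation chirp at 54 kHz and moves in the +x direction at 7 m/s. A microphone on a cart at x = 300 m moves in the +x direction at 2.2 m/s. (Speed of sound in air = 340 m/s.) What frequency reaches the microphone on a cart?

The observer lies on the +x side, so the source is heading toward the observer and the observer is heading away from the source.
Both move, so f' = f · (v − v_o)/(v − v_s).
f' = 54 × (340 − 2.2)/(340 − 7) = 54 × 337.8/333 ≈ 54.8 kHz.

54.8 kHz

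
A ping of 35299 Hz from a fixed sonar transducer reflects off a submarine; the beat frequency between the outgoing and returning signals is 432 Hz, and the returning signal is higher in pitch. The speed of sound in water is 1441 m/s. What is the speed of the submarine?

Double Doppler shift off a moving reflector: f₂ = f₀ · (v + u)/(v − u) (u > 0 toward emitter).
Returning signal is higher, so f₂ = f₀ + Δf = 35299 + 432 = 35731 Hz.
Rearranging, u = v · (f₂ − f₀)/(f₂ + f₀) = 1441 × 432/71030 ≈ 8.8 m/s.
So the submarine is moving at 8.8 m/s toward the emitter.

8.8 m/s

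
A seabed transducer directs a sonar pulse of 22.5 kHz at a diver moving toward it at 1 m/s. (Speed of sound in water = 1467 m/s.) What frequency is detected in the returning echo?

The diver first receives the wave as a moving observer: f₁ = f₀ · (v + u)/v = 22.5 × (1467 + 1)/1467 ≈ 22.5 kHz.
The reflection then acts as a moving source: f₂ = f₁ · v/(v − u) ≈ 22.5 kHz.
Equivalently f₂ = f₀ · (v + u)/(v − u).

22.5 kHz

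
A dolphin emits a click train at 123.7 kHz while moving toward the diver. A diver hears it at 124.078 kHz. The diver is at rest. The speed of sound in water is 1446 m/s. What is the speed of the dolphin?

4.4 m/s

f' = f · v/(v − v_s) ⇒ v_s = v · |1 − f/f'|.
v_s = 1446 × |1 − 123.7/124.078| = 1446 × 0.003046 ≈ 4.4 m/s.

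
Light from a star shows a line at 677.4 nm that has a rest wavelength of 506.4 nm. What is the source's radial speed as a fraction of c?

λ'/λ₀ = 1.3377 > 1 (redshift), so the source is receding.
λ'/λ₀ = √((1 + β)/(1 − β)) for a receding source ⇒ β = (r² − 1)/(r² + 1) with r = λ'/λ₀.
β = (1.7894 − 1)/(1.7894 + 1) ≈ 0.283.

0.283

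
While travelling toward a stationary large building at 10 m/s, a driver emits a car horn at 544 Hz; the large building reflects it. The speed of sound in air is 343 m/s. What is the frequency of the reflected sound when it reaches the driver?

577 Hz

The large building receives the sound from a moving source: f₁ = f₀ · v/(v − v_e) = 544 × 343/333 ≈ 560 Hz.
On the return leg the driver is a moving observer: f₂ = f₁ · (v + v_e)/v = 560 × 353/343 ≈ 577 Hz.
Equivalently f₂ = f₀ · (v + v_e)/(v − v_e).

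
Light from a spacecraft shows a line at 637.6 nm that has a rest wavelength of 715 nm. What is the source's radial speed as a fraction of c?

λ'/λ₀ = 0.8917 < 1 (blueshift), so the source is approaching.
λ'/λ₀ = √((1 − β)/(1 + β)) for an approaching source ⇒ β = (1 − r²)/(1 + r²) with r = λ'/λ₀.
β = (1 − 0.7952)/(1 + 0.7952) ≈ 0.114.

0.114c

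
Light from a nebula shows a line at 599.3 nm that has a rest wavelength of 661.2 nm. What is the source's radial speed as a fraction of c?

0.098c

λ'/λ₀ = 0.9064 < 1 (blueshift), so the source is approaching.
λ'/λ₀ = √((1 − β)/(1 + β)) for an approaching source ⇒ β = (1 − r²)/(1 + r²) with r = λ'/λ₀.
β = (1 − 0.8215)/(1 + 0.8215) ≈ 0.098.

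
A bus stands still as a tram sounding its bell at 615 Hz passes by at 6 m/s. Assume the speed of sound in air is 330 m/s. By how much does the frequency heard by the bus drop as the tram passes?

Approaching: f₁ = f · v/(v − v_s) = 615 × 330/324 ≈ 626.4 Hz.
Receding: f₂ = f · v/(v + v_s) = 615 × 330/336 ≈ 604.0 Hz.
Drop: f₁ − f₂ = 2f·v·v_s/(v² − v_s²) = 2 × 615 × 330 × 6/(330² − 6²) ≈ 22.4 Hz.

22.4 Hz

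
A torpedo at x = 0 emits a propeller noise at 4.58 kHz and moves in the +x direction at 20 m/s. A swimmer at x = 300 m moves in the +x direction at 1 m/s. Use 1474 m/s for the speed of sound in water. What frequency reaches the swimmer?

4.64 kHz

The observer lies on the +x side, so the source is heading toward the observer and the observer is heading away from the source.
General Doppler shift: f' = f · (v − v_o)/(v − v_s).
f' = 4.58 × (1474 − 1)/(1474 − 20) = 4.58 × 1473/1454 ≈ 4.64 kHz.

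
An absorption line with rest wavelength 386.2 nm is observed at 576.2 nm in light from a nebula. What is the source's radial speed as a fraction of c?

0.380c

λ'/λ₀ = 1.4920 > 1 (redshift), so the source is receding.
λ'/λ₀ = √((1 + β)/(1 − β)) for a receding source ⇒ β = (r² − 1)/(r² + 1) with r = λ'/λ₀.
β = (2.2260 − 1)/(2.2260 + 1) ≈ 0.380.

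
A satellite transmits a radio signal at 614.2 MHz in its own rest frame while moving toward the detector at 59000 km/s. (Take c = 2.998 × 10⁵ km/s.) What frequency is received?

β = v/c = 59000/299800 = 0.1968.
Relativistic Doppler for frequency: f' = f₀ · √((1 + β)/(1 − β)).
f' = 614.2 × √(1.1968/0.8032) = 614.2 × 1.22067 ≈ 749.7 MHz.

749.7 MHz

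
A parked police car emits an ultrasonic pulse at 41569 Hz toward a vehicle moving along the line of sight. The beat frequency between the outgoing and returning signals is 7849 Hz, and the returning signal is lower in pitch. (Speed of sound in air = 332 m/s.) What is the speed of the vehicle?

35 m/s

Double Doppler shift off a moving reflector: f₂ = f₀ · (v + u)/(v − u) (u > 0 toward emitter).
Returning signal is lower, so f₂ = f₀ − Δf = 41569 − 7849 = 33720 Hz.
Rearranging, u = v · (f₂ − f₀)/(f₂ + f₀) = 332 × -7849/75289 ≈ -35 m/s.
So the vehicle is moving at 35 m/s away from the emitter.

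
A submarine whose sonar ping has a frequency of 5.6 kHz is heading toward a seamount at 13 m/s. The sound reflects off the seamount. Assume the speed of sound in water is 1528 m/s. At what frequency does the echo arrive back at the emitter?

5.70 kHz

The seamount receives the sound from a moving source: f₁ = f₀ · v/(v − v_e) = 5.6 × 1528/1515 ≈ 5.65 kHz.
On the return leg the submarine is a moving observer: f₂ = f₁ · (v + v_e)/v = 5.65 × 1541/1528 ≈ 5.70 kHz.
Equivalently f₂ = f₀ · (v + v_e)/(v − v_e).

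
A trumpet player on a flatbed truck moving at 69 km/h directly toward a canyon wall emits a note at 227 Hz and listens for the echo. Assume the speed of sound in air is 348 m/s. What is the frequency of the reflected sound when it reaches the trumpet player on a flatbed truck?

69 km/h = 19.17 m/s.
The canyon wall receives the sound from a moving source: f₁ = f₀ · v/(v − v_e) = 227 × 348/328.83 ≈ 240 Hz.
On the return leg the trumpet player on a flatbed truck is a moving observer: f₂ = f₁ · (v + v_e)/v = 240 × 367.17/348 ≈ 253 Hz.

253 Hz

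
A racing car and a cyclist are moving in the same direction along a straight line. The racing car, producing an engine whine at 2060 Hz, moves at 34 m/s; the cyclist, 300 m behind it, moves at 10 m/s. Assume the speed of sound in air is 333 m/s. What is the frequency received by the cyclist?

The cyclist is behind, so the racing car is moving away from it while the cyclist is moving toward the racing car.
With source receding and observer approaching, f' = f · (v + v_o)/(v + v_s).
f' = 2060 × (333 + 10)/(333 + 34) = 2060 × 343/367 ≈ 1925 Hz.

1925 Hz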